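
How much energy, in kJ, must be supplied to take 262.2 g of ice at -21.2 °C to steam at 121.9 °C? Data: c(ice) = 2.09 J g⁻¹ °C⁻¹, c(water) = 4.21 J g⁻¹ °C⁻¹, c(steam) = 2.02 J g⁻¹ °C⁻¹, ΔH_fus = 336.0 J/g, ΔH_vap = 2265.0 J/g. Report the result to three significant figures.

q1 (heat ice -21.2→0.0 °C): 262.2 × 2.09 × 21.2 = 11618 J
q2 (melt at 0 °C): 262.2 × 336.0 = 88099 J
q3 (heat water 0.0→100.0 °C): 262.2 × 4.21 × 100.0 = 110386 J
q4 (vaporize at 100 °C): 262.2 × 2265.0 = 593883 J
q5 (heat steam 100.0→121.9 °C): 262.2 × 2.02 × 21.9 = 11599 J
Total: 11618 + 88099 + 110386 + 593883 + 11599 = 815585 J = 816 kJ

q = 816 kJ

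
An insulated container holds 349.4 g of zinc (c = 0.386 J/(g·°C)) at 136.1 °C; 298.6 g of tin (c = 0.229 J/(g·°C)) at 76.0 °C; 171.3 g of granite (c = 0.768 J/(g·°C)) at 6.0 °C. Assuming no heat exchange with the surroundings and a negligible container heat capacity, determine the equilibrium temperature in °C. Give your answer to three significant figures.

Σ mᵢcᵢ(T − Tᵢ) = 0  ⇒  T = Σ mᵢcᵢTᵢ / Σ mᵢcᵢ
Σ mᵢcᵢ = 349.4×0.386 + 298.6×0.229 + 171.3×0.768 = 334.8062
Σ mᵢcᵢTᵢ = 134.8684×136.1 + 68.3794×76.0 + 131.5584×6.0 = 24342
T = 24342 / 334.8062 = 72.70 °C

T_f = 72.7 °C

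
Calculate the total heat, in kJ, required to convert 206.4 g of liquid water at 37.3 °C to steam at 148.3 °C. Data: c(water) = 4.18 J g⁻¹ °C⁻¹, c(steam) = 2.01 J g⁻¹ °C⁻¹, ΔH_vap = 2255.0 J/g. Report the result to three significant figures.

q1 (heat water 37.3→100.0 °C): 206.4 × 4.18 × 62.7 = 54095 J
q2 (vaporize at 100 °C): 206.4 × 2255.0 = 465432 J
q3 (heat steam 100.0→148.3 °C): 206.4 × 2.01 × 48.3 = 20038 J
Total: 54095 + 465432 + 20038 = 539565 J = 540 kJ

q = 540 kJ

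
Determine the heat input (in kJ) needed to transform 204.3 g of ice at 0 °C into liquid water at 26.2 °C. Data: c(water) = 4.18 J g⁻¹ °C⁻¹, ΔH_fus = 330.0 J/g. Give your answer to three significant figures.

q1 (melt at 0 °C): 204.3 × 330.0 = 67419 J
q2 (heat water 0.0→26.2 °C): 204.3 × 4.18 × 26.2 = 22374 J
Total: 67419 + 22374 = 89793 J = 89.8 kJ

q = 89.8 kJ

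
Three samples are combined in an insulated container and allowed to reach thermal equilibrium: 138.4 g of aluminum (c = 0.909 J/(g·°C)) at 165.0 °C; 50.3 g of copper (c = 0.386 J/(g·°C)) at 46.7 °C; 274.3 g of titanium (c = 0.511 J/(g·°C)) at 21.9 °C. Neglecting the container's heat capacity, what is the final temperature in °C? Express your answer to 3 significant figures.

T_f = 86.7 °C

Σ mᵢcᵢ(T − Tᵢ) = 0  ⇒  T = Σ mᵢcᵢTᵢ / Σ mᵢcᵢ
Σ mᵢcᵢ = 138.4×0.909 + 50.3×0.386 + 274.3×0.511 = 285.3887
Σ mᵢcᵢTᵢ = 125.8056×165.0 + 19.4158×46.7 + 140.1673×21.9 = 24734
T = 24734 / 285.3887 = 86.67 °C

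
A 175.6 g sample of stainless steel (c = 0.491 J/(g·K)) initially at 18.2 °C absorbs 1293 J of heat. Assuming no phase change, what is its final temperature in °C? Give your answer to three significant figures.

ΔT = q / (m c) = 1293 / (175.6 × 0.491) = 15.00 °C
T_f = 18.2 + 15.00 = 33.20 °C

T_f = 33.2 °C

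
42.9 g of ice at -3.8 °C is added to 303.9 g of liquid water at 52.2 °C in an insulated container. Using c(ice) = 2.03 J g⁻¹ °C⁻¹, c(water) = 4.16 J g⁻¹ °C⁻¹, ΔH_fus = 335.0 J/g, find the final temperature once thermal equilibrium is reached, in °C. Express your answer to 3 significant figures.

Heat to bring ice to 0 °C and melt it: q₁ = 42.9×2.03×3.8 + 42.9×335.0 = 14702 J
Heat the water can supply cooling to 0 °C: 303.9×4.16×52.2 = 65992.5 J > q₁, so all ice melts.
Energy balance: 303.9×4.16×(52.2 − T) = 14702 + 42.9×4.16×(T − 0)
1264.224(52.2 − T) = 14702 + 178.464 T
65992.5 − 14702 = 1442.688 T
T = 51290.5 / 1442.688 = 35.55 °C

T_f = 35.6 °C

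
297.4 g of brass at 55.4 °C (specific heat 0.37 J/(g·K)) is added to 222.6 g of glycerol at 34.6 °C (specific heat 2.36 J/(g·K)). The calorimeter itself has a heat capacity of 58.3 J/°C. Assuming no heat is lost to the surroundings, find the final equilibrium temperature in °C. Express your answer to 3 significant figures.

Heat lost by brass = heat gained by glycerol + calorimeter.
(297.4)(0.37)(55.4 − T) = [(222.6)(2.36) + 58.3](T − 34.6)
110.038 (55.4 − T) = 583.636 (T − 34.6)
6096.1 − 110.038 T = 583.636 T − 20194
26290.1 = 693.674 T
T = 37.90 °C

T_f = 37.9 °C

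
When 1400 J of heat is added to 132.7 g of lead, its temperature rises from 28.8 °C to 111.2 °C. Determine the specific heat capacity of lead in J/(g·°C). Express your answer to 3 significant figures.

c = 0.128 J/(g·°C)

c = q / (m ΔT) = 1400 / (132.7 × 82.4)
c = 1400 / 10934.48 = 0.128 J/(g·°C)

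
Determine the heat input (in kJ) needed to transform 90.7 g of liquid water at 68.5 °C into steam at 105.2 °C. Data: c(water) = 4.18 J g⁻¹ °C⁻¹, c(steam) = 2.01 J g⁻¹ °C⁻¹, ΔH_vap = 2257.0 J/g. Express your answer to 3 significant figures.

q1 (heat water 68.5→100.0 °C): 90.7 × 4.18 × 31.5 = 11942 J
q2 (vaporize at 100 °C): 90.7 × 2257.0 = 204710 J
q3 (heat steam 100.0→105.2 °C): 90.7 × 2.01 × 5.2 = 948 J
Total: 11942 + 204710 + 948 = 217600 J = 218 kJ

q = 218 kJ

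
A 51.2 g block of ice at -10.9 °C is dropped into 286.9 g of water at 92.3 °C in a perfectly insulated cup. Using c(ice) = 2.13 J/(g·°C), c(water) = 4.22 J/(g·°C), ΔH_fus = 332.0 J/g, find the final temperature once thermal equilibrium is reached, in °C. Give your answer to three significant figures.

Heat to bring ice to 0 °C and melt it: q₁ = 51.2×2.13×10.9 + 51.2×332.0 = 18187 J
Heat the water can supply cooling to 0 °C: 286.9×4.22×92.3 = 111749 J > q₁, so all ice melts.
Energy balance: 286.9×4.22×(92.3 − T) = 18187 + 51.2×4.22×(T − 0)
1210.718(92.3 − T) = 18187 + 216.064 T
111749 − 18187 = 1426.782 T
T = 93562 / 1426.782 = 65.58 °C

T_f = 65.6 °C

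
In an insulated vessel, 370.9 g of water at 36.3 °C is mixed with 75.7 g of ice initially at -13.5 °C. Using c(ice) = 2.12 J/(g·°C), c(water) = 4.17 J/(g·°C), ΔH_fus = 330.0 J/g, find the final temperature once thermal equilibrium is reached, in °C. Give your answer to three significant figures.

T_f = 15.6 °C

Heat to bring ice to 0 °C and melt it: q₁ = 75.7×2.12×13.5 + 75.7×330.0 = 27148 J
Heat the water can supply cooling to 0 °C: 370.9×4.17×36.3 = 56143.5 J > q₁, so all ice melts.
Energy balance: 370.9×4.17×(36.3 − T) = 27148 + 75.7×4.17×(T − 0)
1546.653(36.3 − T) = 27148 + 315.669 T
56143.5 − 27148 = 1862.322 T
T = 28995.5 / 1862.322 = 15.57 °C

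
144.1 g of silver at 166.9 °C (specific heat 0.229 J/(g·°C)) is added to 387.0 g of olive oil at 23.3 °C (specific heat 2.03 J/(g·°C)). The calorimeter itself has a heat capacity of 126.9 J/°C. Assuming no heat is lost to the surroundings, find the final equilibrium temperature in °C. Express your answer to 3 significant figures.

T_f = 28.3 °C

Heat lost by silver = heat gained by olive oil + calorimeter.
(144.1)(0.229)(166.9 − T) = [(387.0)(2.03) + 126.9](T − 23.3)
32.9989 (166.9 − T) = 912.51 (T − 23.3)
5507.5 − 32.9989 T = 912.51 T − 21261
26768.5 = 945.5089 T
T = 28.31 °C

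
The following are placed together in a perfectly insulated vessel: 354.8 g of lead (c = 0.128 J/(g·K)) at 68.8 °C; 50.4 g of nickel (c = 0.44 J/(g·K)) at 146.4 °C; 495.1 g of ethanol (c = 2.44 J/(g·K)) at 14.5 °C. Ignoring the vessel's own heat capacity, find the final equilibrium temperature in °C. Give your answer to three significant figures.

T_f = 18.7 °C

Σ mᵢcᵢ(T − Tᵢ) = 0  ⇒  T = Σ mᵢcᵢTᵢ / Σ mᵢcᵢ
Σ mᵢcᵢ = 354.8×0.128 + 50.4×0.44 + 495.1×2.44 = 1275.6344
Σ mᵢcᵢTᵢ = 45.4144×68.8 + 22.176×146.4 + 1208.044×14.5 = 23888
T = 23888 / 1275.6344 = 18.73 °C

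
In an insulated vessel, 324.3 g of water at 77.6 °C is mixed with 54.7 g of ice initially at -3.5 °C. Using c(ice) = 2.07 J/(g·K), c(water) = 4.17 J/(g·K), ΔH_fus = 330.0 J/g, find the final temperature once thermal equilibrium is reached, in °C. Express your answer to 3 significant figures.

T_f = 54.7 °C

Heat to bring ice to 0 °C and melt it: q₁ = 54.7×2.07×3.5 + 54.7×330.0 = 18447 J
Heat the water can supply cooling to 0 °C: 324.3×4.17×77.6 = 104941 J > q₁, so all ice melts.
Energy balance: 324.3×4.17×(77.6 − T) = 18447 + 54.7×4.17×(T − 0)
1352.331(77.6 − T) = 18447 + 228.099 T
104941 − 18447 = 1580.430 T
T = 86494 / 1580.430 = 54.73 °C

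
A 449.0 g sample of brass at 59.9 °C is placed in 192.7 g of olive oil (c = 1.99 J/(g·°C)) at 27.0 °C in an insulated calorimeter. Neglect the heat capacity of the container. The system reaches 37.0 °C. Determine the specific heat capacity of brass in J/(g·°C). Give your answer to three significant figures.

c = 0.373 J/(g·°C)

q_gained = (192.7 × 1.99) × (37.0 − 27.0) = 3835 J
q_lost = 449.0 × c × (59.9 − 37.0) = 10282.1 c
Set equal: c = 3835 / 10282.1 = 0.373 J/(g·°C)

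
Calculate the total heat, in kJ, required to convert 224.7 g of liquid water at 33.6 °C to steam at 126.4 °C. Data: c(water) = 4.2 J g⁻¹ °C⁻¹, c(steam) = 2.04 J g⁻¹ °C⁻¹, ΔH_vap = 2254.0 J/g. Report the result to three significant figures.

q1 (heat water 33.6→100.0 °C): 224.7 × 4.2 × 66.4 = 62664 J
q2 (vaporize at 100 °C): 224.7 × 2254.0 = 506474 J
q3 (heat steam 100.0→126.4 °C): 224.7 × 2.04 × 26.4 = 12101 J
Total: 62664 + 506474 + 12101 = 581239 J = 581 kJ

q = 581 kJ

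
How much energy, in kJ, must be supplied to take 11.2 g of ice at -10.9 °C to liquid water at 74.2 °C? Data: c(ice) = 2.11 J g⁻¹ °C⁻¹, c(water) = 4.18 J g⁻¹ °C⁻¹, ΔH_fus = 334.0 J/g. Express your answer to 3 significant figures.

q1 (heat ice -10.9→0.0 °C): 11.2 × 2.11 × 10.9 = 258 J
q2 (melt at 0 °C): 11.2 × 334.0 = 3741 J
q3 (heat water 0.0→74.2 °C): 11.2 × 4.18 × 74.2 = 3474 J
Total: 258 + 3741 + 3474 = 7473 J = 7.47 kJ

q = 7.47 kJ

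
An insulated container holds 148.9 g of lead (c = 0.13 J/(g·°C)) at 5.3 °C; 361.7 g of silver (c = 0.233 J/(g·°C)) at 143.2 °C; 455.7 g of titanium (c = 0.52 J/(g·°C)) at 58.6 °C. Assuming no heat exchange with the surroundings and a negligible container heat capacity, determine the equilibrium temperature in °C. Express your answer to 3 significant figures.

T_f = 76.5 °C

Σ mᵢcᵢ(T − Tᵢ) = 0  ⇒  T = Σ mᵢcᵢTᵢ / Σ mᵢcᵢ
Σ mᵢcᵢ = 148.9×0.13 + 361.7×0.233 + 455.7×0.52 = 340.5971
Σ mᵢcᵢTᵢ = 19.357×5.3 + 84.2761×143.2 + 236.964×58.6 = 26057
T = 26057 / 340.5971 = 76.50 °C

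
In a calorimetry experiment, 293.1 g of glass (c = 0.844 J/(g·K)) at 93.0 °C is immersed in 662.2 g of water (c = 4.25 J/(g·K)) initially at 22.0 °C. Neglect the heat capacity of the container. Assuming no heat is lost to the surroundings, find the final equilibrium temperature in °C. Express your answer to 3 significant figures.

Heat lost by glass = heat gained by water.
(293.1)(0.844)(93.0 − T) = (662.2)(4.25)(T − 22.0)
247.3764 (93.0 − T) = 2814.35 (T − 22.0)
23006 − 247.3764 T = 2814.35 T − 61916
84922 = 3061.7264 T
T = 27.74 °C

T_f = 27.7 °C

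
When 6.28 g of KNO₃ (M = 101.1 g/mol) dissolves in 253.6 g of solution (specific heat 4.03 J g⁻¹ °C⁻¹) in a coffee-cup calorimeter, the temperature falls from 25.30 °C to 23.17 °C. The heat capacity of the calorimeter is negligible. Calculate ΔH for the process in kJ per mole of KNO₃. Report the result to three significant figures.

|ΔT| = |23.17 − 25.30| = 2.13 °C
|q_surr| = (253.6 × 4.03) × 2.13 = 1022.008 × 2.13 = 2177 J
n(KNO₃) = 6.28 / 101.1 = 0.06212 mol
Temperature fell, so q_rxn = +|q_surr| = 2.177 kJ
ΔH = q_rxn / n = 35.045 kJ/mol

ΔH = 35.0 kJ/mol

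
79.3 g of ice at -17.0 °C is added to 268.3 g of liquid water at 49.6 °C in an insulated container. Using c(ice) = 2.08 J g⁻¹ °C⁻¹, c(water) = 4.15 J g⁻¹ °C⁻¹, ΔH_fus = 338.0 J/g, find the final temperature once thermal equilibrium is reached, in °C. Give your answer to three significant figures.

T_f = 17.8 °C

Heat to bring ice to 0 °C and melt it: q₁ = 79.3×2.08×17.0 + 79.3×338.0 = 29607 J
Heat the water can supply cooling to 0 °C: 268.3×4.15×49.6 = 55226.9 J > q₁, so all ice melts.
Energy balance: 268.3×4.15×(49.6 − T) = 29607 + 79.3×4.15×(T − 0)
1113.445(49.6 − T) = 29607 + 329.095 T
55226.9 − 29607 = 1442.540 T
T = 25619.9 / 1442.540 = 17.76 °C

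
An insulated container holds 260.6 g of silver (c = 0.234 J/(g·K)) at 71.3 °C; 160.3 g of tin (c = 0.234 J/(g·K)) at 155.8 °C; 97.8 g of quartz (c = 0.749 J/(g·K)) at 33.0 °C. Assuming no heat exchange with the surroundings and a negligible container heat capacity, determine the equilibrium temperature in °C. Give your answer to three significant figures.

T_f = 73.4 °C

Σ mᵢcᵢ(T − Tᵢ) = 0  ⇒  T = Σ mᵢcᵢTᵢ / Σ mᵢcᵢ
Σ mᵢcᵢ = 260.6×0.234 + 160.3×0.234 + 97.8×0.749 = 171.7428
Σ mᵢcᵢTᵢ = 60.9804×71.3 + 37.5102×155.8 + 73.2522×33.0 = 12609
T = 12609 / 171.7428 = 73.42 °C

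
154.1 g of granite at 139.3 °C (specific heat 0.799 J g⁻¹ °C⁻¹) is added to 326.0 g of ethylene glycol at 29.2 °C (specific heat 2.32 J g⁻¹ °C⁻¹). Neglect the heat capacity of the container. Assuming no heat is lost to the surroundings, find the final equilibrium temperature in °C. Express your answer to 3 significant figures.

Heat lost by granite = heat gained by ethylene glycol.
(154.1)(0.799)(139.3 − T) = (326.0)(2.32)(T − 29.2)
123.1259 (139.3 − T) = 756.32 (T − 29.2)
17151 − 123.1259 T = 756.32 T − 22085
39236 = 879.4459 T
T = 44.61 °C

T_f = 44.6 °C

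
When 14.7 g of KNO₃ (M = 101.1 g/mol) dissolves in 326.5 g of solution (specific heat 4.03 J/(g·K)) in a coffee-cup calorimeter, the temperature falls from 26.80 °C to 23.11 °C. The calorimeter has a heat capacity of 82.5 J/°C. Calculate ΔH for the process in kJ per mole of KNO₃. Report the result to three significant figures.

ΔH = 35.5 kJ/mol

|ΔT| = |23.11 − 26.80| = 3.69 °C
|q_surr| = (326.5 × 4.03 + 82.5) × 3.69 = 1398.295 × 3.69 = 5160 J
n(KNO₃) = 14.7 / 101.1 = 0.1454 mol
Temperature fell, so q_rxn = +|q_surr| = 5.160 kJ
ΔH = q_rxn / n = 35.49 kJ/mol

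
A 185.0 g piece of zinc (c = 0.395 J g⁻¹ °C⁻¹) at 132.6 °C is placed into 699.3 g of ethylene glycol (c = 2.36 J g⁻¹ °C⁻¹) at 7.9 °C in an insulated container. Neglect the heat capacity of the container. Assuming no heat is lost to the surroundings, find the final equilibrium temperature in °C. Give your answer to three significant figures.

Heat lost by zinc = heat gained by ethylene glycol.
(185.0)(0.395)(132.6 − T) = (699.3)(2.36)(T − 7.9)
73.075 (132.6 − T) = 1650.348 (T − 7.9)
9689.7 − 73.075 T = 1650.348 T − 13038
22727.7 = 1723.423 T
T = 13.19 °C

T_f = 13.2 °C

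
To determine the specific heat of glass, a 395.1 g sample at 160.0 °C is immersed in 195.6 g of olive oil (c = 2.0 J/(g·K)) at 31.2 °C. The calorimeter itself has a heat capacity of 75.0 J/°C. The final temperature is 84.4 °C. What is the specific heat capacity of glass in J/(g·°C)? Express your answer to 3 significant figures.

c = 0.830 J/(g·°C)

q_gained = (195.6 × 2.0 + 75.0) × (84.4 − 31.2) = 24800 J
q_lost = 395.1 × c × (160.0 − 84.4) = 29869.56 c
Set equal: c = 24800 / 29869.56 = 0.830 J/(g·°C)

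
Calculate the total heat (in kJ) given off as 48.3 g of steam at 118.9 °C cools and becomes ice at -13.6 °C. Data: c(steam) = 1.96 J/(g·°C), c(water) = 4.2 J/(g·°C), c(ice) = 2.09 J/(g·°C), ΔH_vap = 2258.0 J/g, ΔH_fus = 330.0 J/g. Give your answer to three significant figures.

q = 148 kJ

q1 (cool steam 118.9→100 °C): 48.3 × 1.96 × 18.9 = 1789 J
q2 (condense at 100 °C): 48.3 × 2258.0 = 109061 J
q3 (cool water 100→0 °C): 48.3 × 4.2 × 100.0 = 20286 J
q4 (freeze at 0 °C): 48.3 × 330.0 = 15939 J
q5 (cool ice 0→-13.6 °C): 48.3 × 2.09 × 13.6 = 1373 J
Total: 1789 + 109061 + 20286 + 15939 + 1373 = 148448 J = 148 kJ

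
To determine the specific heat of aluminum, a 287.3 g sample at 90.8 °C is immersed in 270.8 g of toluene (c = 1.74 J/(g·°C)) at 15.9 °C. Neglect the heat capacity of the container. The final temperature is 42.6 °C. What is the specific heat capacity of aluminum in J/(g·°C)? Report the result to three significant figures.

q_gained = (270.8 × 1.74) × (42.6 − 15.9) = 12581 J
q_lost = 287.3 × c × (90.8 − 42.6) = 13847.86 c
Set equal: c = 12581 / 13847.86 = 0.909 J/(g·°C)

c = 0.909 J/(g·°C)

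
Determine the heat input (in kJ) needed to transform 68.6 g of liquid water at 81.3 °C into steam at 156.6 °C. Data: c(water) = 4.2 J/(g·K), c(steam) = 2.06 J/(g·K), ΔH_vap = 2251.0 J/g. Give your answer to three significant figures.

q1 (heat water 81.3→100.0 °C): 68.6 × 4.2 × 18.7 = 5388 J
q2 (vaporize at 100 °C): 68.6 × 2251.0 = 154419 J
q3 (heat steam 100.0→156.6 °C): 68.6 × 2.06 × 56.6 = 7998 J
Total: 5388 + 154419 + 7998 = 167805 J = 168 kJ

q = 168 kJ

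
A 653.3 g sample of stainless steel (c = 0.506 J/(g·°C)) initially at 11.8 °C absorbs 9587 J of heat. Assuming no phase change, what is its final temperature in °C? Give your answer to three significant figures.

T_f = 40.8 °C

ΔT = q / (m c) = 9587 / (653.3 × 0.506) = 29.00 °C
T_f = 11.8 + 29.00 = 40.80 °C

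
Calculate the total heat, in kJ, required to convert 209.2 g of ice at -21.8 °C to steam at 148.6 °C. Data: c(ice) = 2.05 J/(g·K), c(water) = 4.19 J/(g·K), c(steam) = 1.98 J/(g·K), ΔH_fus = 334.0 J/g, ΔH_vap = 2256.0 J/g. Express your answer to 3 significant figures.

q = 659 kJ

q1 (heat ice -21.8→0.0 °C): 209.2 × 2.05 × 21.8 = 9349 J
q2 (melt at 0 °C): 209.2 × 334.0 = 69873 J
q3 (heat water 0.0→100.0 °C): 209.2 × 4.19 × 100.0 = 87655 J
q4 (vaporize at 100 °C): 209.2 × 2256.0 = 471955 J
q5 (heat steam 100.0→148.6 °C): 209.2 × 1.98 × 48.6 = 20131 J
Total: 9349 + 69873 + 87655 + 471955 + 20131 = 658963 J = 659 kJ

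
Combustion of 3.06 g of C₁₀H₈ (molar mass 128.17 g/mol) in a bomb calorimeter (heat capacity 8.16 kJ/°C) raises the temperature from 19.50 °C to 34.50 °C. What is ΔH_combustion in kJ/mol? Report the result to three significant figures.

ΔH = -5130 kJ/mol

ΔT = 34.50 − 19.50 = 15.00 °C
q_cal = C_cal × ΔT = 8.16 × 15.00 = 122.4 kJ
n = 3.06 / 128.17 = 0.02387 mol
q_rxn = −q_cal = -122.4 kJ
ΔH = -122.4 / 0.02387 = -5128 kJ/mol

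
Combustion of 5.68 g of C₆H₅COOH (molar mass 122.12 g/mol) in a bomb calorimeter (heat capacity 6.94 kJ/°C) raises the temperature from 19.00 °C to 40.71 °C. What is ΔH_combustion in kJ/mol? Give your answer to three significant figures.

ΔH = -3240 kJ/mol

ΔT = 40.71 − 19.00 = 21.71 °C
q_cal = C_cal × ΔT = 6.94 × 21.71 = 150.6674 kJ
n = 5.68 / 122.12 = 0.04651 mol
q_rxn = −q_cal = -150.6674 kJ
ΔH = -150.6674 / 0.04651 = -3239 kJ/mol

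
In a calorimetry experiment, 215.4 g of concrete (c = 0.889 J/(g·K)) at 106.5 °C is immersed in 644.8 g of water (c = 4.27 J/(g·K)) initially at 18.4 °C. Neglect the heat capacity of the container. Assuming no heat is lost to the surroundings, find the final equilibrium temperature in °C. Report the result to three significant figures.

T_f = 24.1 °C

Heat lost by concrete = heat gained by water.
(215.4)(0.889)(106.5 − T) = (644.8)(4.27)(T − 18.4)
191.4906 (106.5 − T) = 2753.296 (T − 18.4)
20394 − 191.4906 T = 2753.296 T − 50661
71055 = 2944.7866 T
T = 24.13 °C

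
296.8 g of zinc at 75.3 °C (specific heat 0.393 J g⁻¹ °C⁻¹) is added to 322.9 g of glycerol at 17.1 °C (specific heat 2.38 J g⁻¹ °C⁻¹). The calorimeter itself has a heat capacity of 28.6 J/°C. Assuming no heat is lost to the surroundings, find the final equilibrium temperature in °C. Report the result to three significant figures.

Heat lost by zinc = heat gained by glycerol + calorimeter.
(296.8)(0.393)(75.3 − T) = [(322.9)(2.38) + 28.6](T − 17.1)
116.6424 (75.3 − T) = 797.102 (T − 17.1)
8783.2 − 116.6424 T = 797.102 T − 13630
22413.2 = 913.7444 T
T = 24.53 °C

T_f = 24.5 °C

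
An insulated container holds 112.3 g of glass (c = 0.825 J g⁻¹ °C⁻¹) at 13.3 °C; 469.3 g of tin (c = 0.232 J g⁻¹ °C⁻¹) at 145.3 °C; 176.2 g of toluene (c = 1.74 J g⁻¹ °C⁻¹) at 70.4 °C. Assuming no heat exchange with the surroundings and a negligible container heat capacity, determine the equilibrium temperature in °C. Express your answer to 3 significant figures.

T_f = 76.0 °C

Σ mᵢcᵢ(T − Tᵢ) = 0  ⇒  T = Σ mᵢcᵢTᵢ / Σ mᵢcᵢ
Σ mᵢcᵢ = 112.3×0.825 + 469.3×0.232 + 176.2×1.74 = 508.1131
Σ mᵢcᵢTᵢ = 92.6475×13.3 + 108.8776×145.3 + 306.588×70.4 = 38636
T = 38636 / 508.1131 = 76.04 °C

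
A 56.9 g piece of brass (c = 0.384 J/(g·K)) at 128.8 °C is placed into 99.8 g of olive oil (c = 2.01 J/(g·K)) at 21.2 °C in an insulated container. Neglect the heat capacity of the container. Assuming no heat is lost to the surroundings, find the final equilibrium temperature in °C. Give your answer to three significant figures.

Heat lost by brass = heat gained by olive oil.
(56.9)(0.384)(128.8 − T) = (99.8)(2.01)(T − 21.2)
21.8496 (128.8 − T) = 200.598 (T − 21.2)
2814.2 − 21.8496 T = 200.598 T − 4252.7
7066.9 = 222.4476 T
T = 31.77 °C

T_f = 31.8 °C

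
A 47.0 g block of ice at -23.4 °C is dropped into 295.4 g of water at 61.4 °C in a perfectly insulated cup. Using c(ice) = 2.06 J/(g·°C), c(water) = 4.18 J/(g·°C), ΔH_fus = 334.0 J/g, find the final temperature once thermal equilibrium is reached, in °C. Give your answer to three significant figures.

T_f = 40.4 °C

Heat to bring ice to 0 °C and melt it: q₁ = 47.0×2.06×23.4 + 47.0×334.0 = 17964 J
Heat the water can supply cooling to 0 °C: 295.4×4.18×61.4 = 75815.0 J > q₁, so all ice melts.
Energy balance: 295.4×4.18×(61.4 − T) = 17964 + 47.0×4.18×(T − 0)
1234.772(61.4 − T) = 17964 + 196.46 T
75815.0 − 17964 = 1431.232 T
T = 57851.0 / 1431.232 = 40.42 °C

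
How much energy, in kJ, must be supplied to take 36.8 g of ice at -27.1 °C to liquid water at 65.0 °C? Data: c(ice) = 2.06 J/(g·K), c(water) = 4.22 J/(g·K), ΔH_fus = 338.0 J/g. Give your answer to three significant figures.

q = 24.6 kJ

q1 (heat ice -27.1→0.0 °C): 36.8 × 2.06 × 27.1 = 2054 J
q2 (melt at 0 °C): 36.8 × 338.0 = 12438 J
q3 (heat water 0.0→65.0 °C): 36.8 × 4.22 × 65.0 = 10094 J
Total: 2054 + 12438 + 10094 = 24586 J = 24.6 kJ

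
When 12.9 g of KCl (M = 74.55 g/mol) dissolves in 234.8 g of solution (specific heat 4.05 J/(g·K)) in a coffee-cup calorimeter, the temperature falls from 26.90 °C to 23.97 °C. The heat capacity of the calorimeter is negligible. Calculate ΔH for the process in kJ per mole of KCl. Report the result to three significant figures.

|ΔT| = |23.97 − 26.90| = 2.93 °C
|q_surr| = (234.8 × 4.05) × 2.93 = 950.94 × 2.93 = 2786 J
n(KCl) = 12.9 / 74.55 = 0.1730 mol
Temperature fell, so q_rxn = +|q_surr| = 2.786 kJ
ΔH = q_rxn / n = 16.10 kJ/mol

ΔH = 16.1 kJ/mol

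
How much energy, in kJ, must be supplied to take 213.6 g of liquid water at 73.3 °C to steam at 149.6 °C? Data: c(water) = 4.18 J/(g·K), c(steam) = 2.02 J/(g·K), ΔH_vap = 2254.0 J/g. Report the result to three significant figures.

q1 (heat water 73.3→100.0 °C): 213.6 × 4.18 × 26.7 = 23839 J
q2 (vaporize at 100 °C): 213.6 × 2254.0 = 481454 J
q3 (heat steam 100.0→149.6 °C): 213.6 × 2.02 × 49.6 = 21401 J
Total: 23839 + 481454 + 21401 = 526694 J = 527 kJ

q = 527 kJ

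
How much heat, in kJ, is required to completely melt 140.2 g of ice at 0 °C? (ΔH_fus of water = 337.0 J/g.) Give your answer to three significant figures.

q = 47.2 kJ

q = m × ΔH_fus = 140.2 × 337.0 = 47247 J = 47.2 kJ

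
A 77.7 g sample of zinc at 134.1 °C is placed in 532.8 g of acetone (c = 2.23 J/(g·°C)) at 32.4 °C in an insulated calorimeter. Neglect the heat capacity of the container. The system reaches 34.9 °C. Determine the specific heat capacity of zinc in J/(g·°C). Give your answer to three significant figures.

q_gained = (532.8 × 2.23) × (34.9 − 32.4) = 2970 J
q_lost = 77.7 × c × (134.1 − 34.9) = 7707.84 c
Set equal: c = 2970 / 7707.84 = 0.385 J/(g·°C)

c = 0.385 J/(g·°C)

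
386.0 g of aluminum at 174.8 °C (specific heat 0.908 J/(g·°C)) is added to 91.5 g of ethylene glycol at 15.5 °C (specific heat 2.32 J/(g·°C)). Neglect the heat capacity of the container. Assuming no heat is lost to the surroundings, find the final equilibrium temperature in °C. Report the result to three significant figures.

T_f = 115 °C

Heat lost by aluminum = heat gained by ethylene glycol.
(386.0)(0.908)(174.8 − T) = (91.5)(2.32)(T − 15.5)
350.488 (174.8 − T) = 212.28 (T − 15.5)
61265 − 350.488 T = 212.28 T − 3290.3
64555.3 = 562.768 T
T = 114.7 °C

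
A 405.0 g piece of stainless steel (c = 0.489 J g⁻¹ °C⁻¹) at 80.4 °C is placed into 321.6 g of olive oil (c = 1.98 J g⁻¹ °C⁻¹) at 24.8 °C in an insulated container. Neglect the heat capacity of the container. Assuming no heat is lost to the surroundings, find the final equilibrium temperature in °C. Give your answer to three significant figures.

Heat lost by stainless steel = heat gained by olive oil.
(405.0)(0.489)(80.4 − T) = (321.6)(1.98)(T − 24.8)
198.045 (80.4 − T) = 636.768 (T − 24.8)
15923 − 198.045 T = 636.768 T − 15792
31715 = 834.813 T
T = 37.99 °C

T_f = 38.0 °C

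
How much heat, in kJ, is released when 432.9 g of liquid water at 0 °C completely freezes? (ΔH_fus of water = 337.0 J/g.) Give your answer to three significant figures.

q = 146 kJ

q = m × ΔH_fus = 432.9 × 337.0 = 145900 J = 146 kJ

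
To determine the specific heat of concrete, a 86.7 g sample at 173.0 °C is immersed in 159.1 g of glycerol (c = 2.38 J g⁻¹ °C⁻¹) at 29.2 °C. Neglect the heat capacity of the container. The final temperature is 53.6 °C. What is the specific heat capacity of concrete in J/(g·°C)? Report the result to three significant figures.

c = 0.893 J/(g·°C)

q_gained = (159.1 × 2.38) × (53.6 − 29.2) = 9239.3 J
q_lost = 86.7 × c × (173.0 − 53.6) = 10351.98 c
Set equal: c = 9239.3 / 10351.98 = 0.893 J/(g·°C)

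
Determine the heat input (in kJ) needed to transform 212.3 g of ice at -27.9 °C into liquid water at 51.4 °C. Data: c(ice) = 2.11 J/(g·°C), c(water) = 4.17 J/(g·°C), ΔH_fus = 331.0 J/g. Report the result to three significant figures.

q1 (heat ice -27.9→0.0 °C): 212.3 × 2.11 × 27.9 = 12498 J
q2 (melt at 0 °C): 212.3 × 331.0 = 70271 J
q3 (heat water 0.0→51.4 °C): 212.3 × 4.17 × 51.4 = 45504 J
Total: 12498 + 70271 + 45504 = 128273 J = 128 kJ

q = 128 kJ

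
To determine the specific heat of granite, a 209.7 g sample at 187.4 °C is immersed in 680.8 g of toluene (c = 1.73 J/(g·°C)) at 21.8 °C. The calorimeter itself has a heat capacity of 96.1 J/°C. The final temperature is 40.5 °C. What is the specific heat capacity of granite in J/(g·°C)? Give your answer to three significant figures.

c = 0.773 J/(g·°C)

q_gained = (680.8 × 1.73 + 96.1) × (40.5 − 21.8) = 23820 J
q_lost = 209.7 × c × (187.4 − 40.5) = 30804.93 c
Set equal: c = 23820 / 30804.93 = 0.773 J/(g·°C)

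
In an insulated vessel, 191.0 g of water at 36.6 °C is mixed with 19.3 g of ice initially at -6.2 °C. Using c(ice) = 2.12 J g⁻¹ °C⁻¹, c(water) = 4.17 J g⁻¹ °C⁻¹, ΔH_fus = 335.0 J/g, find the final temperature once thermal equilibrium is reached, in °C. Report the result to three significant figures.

T_f = 25.6 °C

Heat to bring ice to 0 °C and melt it: q₁ = 19.3×2.12×6.2 + 19.3×335.0 = 6719.2 J
Heat the water can supply cooling to 0 °C: 191.0×4.17×36.6 = 29150.8 J > q₁, so all ice melts.
Energy balance: 191.0×4.17×(36.6 − T) = 6719.2 + 19.3×4.17×(T − 0)
796.47(36.6 − T) = 6719.2 + 80.481 T
29150.8 − 6719.2 = 876.951 T
T = 22431.6 / 876.951 = 25.58 °C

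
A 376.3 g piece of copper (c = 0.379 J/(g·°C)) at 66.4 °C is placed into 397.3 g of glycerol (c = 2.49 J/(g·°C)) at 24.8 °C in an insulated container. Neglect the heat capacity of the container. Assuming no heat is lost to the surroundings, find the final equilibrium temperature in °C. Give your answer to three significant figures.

T_f = 30.0 °C

Heat lost by copper = heat gained by glycerol.
(376.3)(0.379)(66.4 − T) = (397.3)(2.49)(T − 24.8)
142.6177 (66.4 − T) = 989.277 (T − 24.8)
9469.8 − 142.6177 T = 989.277 T − 24534
34003.8 = 1131.8947 T
T = 30.04 °C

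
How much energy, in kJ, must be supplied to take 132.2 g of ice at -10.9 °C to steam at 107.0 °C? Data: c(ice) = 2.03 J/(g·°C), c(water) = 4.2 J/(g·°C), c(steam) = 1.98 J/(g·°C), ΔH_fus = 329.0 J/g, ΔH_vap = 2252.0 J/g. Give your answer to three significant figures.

q1 (heat ice -10.9→0.0 °C): 132.2 × 2.03 × 10.9 = 2925 J
q2 (melt at 0 °C): 132.2 × 329.0 = 43494 J
q3 (heat water 0.0→100.0 °C): 132.2 × 4.2 × 100.0 = 55524 J
q4 (vaporize at 100 °C): 132.2 × 2252.0 = 297714 J
q5 (heat steam 100.0→107.0 °C): 132.2 × 1.98 × 7.0 = 1832 J
Total: 2925 + 43494 + 55524 + 297714 + 1832 = 401489 J = 401 kJ

q = 401 kJ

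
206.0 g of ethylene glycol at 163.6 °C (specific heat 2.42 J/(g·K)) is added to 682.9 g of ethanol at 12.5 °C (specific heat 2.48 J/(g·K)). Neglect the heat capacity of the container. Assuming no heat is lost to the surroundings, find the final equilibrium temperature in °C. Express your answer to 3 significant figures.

T_f = 46.9 °C

Heat lost by ethylene glycol = heat gained by ethanol.
(206.0)(2.42)(163.6 − T) = (682.9)(2.48)(T − 12.5)
498.52 (163.6 − T) = 1693.592 (T − 12.5)
81558 − 498.52 T = 1693.592 T − 21170
102728 = 2192.112 T
T = 46.86 °C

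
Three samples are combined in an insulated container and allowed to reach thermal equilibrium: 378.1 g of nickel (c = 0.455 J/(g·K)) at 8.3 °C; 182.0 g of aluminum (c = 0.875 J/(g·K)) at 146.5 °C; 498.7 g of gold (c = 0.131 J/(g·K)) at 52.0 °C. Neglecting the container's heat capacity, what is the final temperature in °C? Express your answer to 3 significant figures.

T_f = 71.0 °C

Σ mᵢcᵢ(T − Tᵢ) = 0  ⇒  T = Σ mᵢcᵢTᵢ / Σ mᵢcᵢ
Σ mᵢcᵢ = 378.1×0.455 + 182.0×0.875 + 498.7×0.131 = 396.6152
Σ mᵢcᵢTᵢ = 172.0355×8.3 + 159.25×146.5 + 65.3297×52.0 = 28155
T = 28155 / 396.6152 = 70.99 °C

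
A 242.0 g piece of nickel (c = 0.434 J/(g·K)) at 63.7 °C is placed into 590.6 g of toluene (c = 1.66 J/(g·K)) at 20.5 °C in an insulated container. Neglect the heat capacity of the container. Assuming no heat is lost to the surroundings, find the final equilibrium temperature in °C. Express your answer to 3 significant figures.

Heat lost by nickel = heat gained by toluene.
(242.0)(0.434)(63.7 − T) = (590.6)(1.66)(T − 20.5)
105.028 (63.7 − T) = 980.396 (T − 20.5)
6690.3 − 105.028 T = 980.396 T − 20098
26788.3 = 1085.424 T
T = 24.68 °C

T_f = 24.7 °C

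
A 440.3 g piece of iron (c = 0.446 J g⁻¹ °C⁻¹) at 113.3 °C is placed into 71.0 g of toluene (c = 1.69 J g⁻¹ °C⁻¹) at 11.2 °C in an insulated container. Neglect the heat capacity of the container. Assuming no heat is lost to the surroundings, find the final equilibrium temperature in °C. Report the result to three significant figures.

T_f = 74.6 °C

Heat lost by iron = heat gained by toluene.
(440.3)(0.446)(113.3 − T) = (71.0)(1.69)(T − 11.2)
196.3738 (113.3 − T) = 119.99 (T − 11.2)
22249 − 196.3738 T = 119.99 T − 1343.9
23592.9 = 316.3638 T
T = 74.58 °C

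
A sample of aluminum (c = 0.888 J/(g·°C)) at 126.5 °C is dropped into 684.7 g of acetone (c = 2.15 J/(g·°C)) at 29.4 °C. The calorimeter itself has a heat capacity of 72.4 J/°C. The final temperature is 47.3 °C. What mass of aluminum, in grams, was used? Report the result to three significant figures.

q_gained = (684.7 × 2.15 + 72.4) × (47.3 − 29.4) = 27650 J
q_lost = m × 0.888 × (126.5 − 47.3) = 70.3296 m
m = 27650 / 70.3296 = 393 g

m = 393 g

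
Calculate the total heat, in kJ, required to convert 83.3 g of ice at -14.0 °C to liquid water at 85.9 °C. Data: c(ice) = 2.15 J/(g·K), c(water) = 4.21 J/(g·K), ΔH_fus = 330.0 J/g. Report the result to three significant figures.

q = 60.1 kJ

q1 (heat ice -14.0→0.0 °C): 83.3 × 2.15 × 14.0 = 2507 J
q2 (melt at 0 °C): 83.3 × 330.0 = 27489 J
q3 (heat water 0.0→85.9 °C): 83.3 × 4.21 × 85.9 = 30125 J
Total: 2507 + 27489 + 30125 = 60121 J = 60.1 kJ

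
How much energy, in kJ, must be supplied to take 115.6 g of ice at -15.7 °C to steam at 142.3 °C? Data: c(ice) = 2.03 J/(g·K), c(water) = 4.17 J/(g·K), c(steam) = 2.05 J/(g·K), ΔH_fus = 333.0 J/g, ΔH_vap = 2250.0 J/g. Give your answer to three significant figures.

q1 (heat ice -15.7→0.0 °C): 115.6 × 2.03 × 15.7 = 3684 J
q2 (melt at 0 °C): 115.6 × 333.0 = 38495 J
q3 (heat water 0.0→100.0 °C): 115.6 × 4.17 × 100.0 = 48205 J
q4 (vaporize at 100 °C): 115.6 × 2250.0 = 260100 J
q5 (heat steam 100.0→142.3 °C): 115.6 × 2.05 × 42.3 = 10024 J
Total: 3684 + 38495 + 48205 + 260100 + 10024 = 360508 J = 361 kJ

q = 361 kJ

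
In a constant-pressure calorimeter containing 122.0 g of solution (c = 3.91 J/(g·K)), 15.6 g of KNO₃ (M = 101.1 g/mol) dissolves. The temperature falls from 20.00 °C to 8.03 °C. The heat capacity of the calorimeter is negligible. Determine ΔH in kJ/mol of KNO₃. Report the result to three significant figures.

ΔH = 37.0 kJ/mol

|ΔT| = |8.03 − 20.00| = 11.97 °C
|q_surr| = (122.0 × 3.91) × 11.97 = 477.02 × 11.97 = 5710 J
n(KNO₃) = 15.6 / 101.1 = 0.1543 mol
Temperature fell, so q_rxn = +|q_surr| = 5.710 kJ
ΔH = q_rxn / n = 37.01 kJ/mol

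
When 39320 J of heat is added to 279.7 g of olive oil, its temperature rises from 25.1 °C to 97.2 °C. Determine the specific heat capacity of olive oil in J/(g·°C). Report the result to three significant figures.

c = q / (m ΔT) = 39320 / (279.7 × 72.1)
c = 39320 / 20166.37 = 1.95 J/(g·°C)

c = 1.95 J/(g·°C)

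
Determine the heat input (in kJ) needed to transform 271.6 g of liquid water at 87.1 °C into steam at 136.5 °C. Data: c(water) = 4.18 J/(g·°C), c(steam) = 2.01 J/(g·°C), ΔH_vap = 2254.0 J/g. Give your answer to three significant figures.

q1 (heat water 87.1→100.0 °C): 271.6 × 4.18 × 12.9 = 14645 J
q2 (vaporize at 100 °C): 271.6 × 2254.0 = 612186 J
q3 (heat steam 100.0→136.5 °C): 271.6 × 2.01 × 36.5 = 19926 J
Total: 14645 + 612186 + 19926 = 646757 J = 647 kJ

q = 647 kJ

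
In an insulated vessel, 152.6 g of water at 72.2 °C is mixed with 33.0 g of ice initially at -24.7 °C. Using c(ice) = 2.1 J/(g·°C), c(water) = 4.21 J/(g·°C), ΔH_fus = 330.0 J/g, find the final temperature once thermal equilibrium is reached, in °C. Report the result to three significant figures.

T_f = 43.2 °C

Heat to bring ice to 0 °C and melt it: q₁ = 33.0×2.1×24.7 + 33.0×330.0 = 12602 J
Heat the water can supply cooling to 0 °C: 152.6×4.21×72.2 = 46384.6 J > q₁, so all ice melts.
Energy balance: 152.6×4.21×(72.2 − T) = 12602 + 33.0×4.21×(T − 0)
642.446(72.2 − T) = 12602 + 138.93 T
46384.6 − 12602 = 781.376 T
T = 33782.6 / 781.376 = 43.23 °C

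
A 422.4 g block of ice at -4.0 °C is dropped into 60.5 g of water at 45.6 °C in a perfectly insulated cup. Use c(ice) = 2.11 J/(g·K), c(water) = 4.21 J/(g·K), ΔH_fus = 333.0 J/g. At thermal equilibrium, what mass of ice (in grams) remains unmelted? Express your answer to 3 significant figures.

Heat to warm all ice to 0 °C: 422.4×2.11×4.0 = 3565.1 J
Heat released by water cooling to 0 °C: 60.5×4.21×45.6 = 11615 J
11615 J < 3565.1 + 422.4×333.0 = 144224.3 J, so not all ice melts; final T = 0 °C.
Heat left for melting: 11615 − 3565.1 = 8049.9 J
Mass melted = 8049.9 / 333.0 = 24.17 g
Ice remaining = 422.4 − 24.17 = 398.23 g

m_ice remaining = 398 g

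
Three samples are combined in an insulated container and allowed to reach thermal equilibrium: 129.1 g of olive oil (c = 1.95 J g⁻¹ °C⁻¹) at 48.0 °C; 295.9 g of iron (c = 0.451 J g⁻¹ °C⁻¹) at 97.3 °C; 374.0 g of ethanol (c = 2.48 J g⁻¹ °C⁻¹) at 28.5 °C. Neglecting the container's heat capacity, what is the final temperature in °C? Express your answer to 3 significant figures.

T_f = 39.2 °C

Σ mᵢcᵢ(T − Tᵢ) = 0  ⇒  T = Σ mᵢcᵢTᵢ / Σ mᵢcᵢ
Σ mᵢcᵢ = 129.1×1.95 + 295.9×0.451 + 374.0×2.48 = 1312.7159
Σ mᵢcᵢTᵢ = 251.745×48.0 + 133.4509×97.3 + 927.52×28.5 = 51503
T = 51503 / 1312.7159 = 39.23 °C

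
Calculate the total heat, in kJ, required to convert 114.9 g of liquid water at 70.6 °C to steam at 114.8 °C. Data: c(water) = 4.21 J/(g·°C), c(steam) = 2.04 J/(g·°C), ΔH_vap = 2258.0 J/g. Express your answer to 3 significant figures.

q = 277 kJ

q1 (heat water 70.6→100.0 °C): 114.9 × 4.21 × 29.4 = 14222 J
q2 (vaporize at 100 °C): 114.9 × 2258.0 = 259444 J
q3 (heat steam 100.0→114.8 °C): 114.9 × 2.04 × 14.8 = 3469 J
Total: 14222 + 259444 + 3469 = 277135 J = 277 kJ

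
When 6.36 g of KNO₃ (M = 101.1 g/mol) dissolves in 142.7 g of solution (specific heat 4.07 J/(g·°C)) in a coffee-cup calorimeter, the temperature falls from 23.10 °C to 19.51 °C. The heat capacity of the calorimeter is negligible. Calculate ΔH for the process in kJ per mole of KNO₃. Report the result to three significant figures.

|ΔT| = |19.51 − 23.10| = 3.59 °C
|q_surr| = (142.7 × 4.07) × 3.59 = 580.789 × 3.59 = 2085 J
n(KNO₃) = 6.36 / 101.1 = 0.06291 mol
Temperature fell, so q_rxn = +|q_surr| = 2.085 kJ
ΔH = q_rxn / n = 33.14 kJ/mol

ΔH = 33.1 kJ/mol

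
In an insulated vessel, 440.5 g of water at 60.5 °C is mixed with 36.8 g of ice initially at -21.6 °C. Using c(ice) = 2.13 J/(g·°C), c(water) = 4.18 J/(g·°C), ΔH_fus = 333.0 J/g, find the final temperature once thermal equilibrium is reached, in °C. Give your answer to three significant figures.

T_f = 48.8 °C

Heat to bring ice to 0 °C and melt it: q₁ = 36.8×2.13×21.6 + 36.8×333.0 = 13947 J
Heat the water can supply cooling to 0 °C: 440.5×4.18×60.5 = 111398 J > q₁, so all ice melts.
Energy balance: 440.5×4.18×(60.5 − T) = 13947 + 36.8×4.18×(T − 0)
1841.29(60.5 − T) = 13947 + 153.824 T
111398 − 13947 = 1995.114 T
T = 97451 / 1995.114 = 48.84 °C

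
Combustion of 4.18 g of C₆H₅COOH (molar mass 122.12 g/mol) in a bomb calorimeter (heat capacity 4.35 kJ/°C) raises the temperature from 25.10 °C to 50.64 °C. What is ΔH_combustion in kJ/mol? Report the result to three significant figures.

ΔT = 50.64 − 25.10 = 25.54 °C
q_cal = C_cal × ΔT = 4.35 × 25.54 = 111.099 kJ
n = 4.18 / 122.12 = 0.03423 mol
q_rxn = −q_cal = -111.099 kJ
ΔH = -111.099 / 0.03423 = -3246 kJ/mol

ΔH = -3250 kJ/mol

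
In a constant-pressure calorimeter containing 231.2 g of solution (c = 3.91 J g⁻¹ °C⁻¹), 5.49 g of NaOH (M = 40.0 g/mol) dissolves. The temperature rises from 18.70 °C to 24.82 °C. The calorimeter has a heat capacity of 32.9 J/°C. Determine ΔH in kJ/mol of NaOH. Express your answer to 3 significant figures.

|ΔT| = |24.82 − 18.70| = 6.12 °C
|q_surr| = (231.2 × 3.91 + 32.9) × 6.12 = 936.892 × 6.12 = 5734 J
n(NaOH) = 5.49 / 40.0 = 0.1373 mol
Temperature rose, so q_rxn = −|q_surr| = -5.734 kJ
ΔH = q_rxn / n = -41.76 kJ/mol

ΔH = -41.8 kJ/mol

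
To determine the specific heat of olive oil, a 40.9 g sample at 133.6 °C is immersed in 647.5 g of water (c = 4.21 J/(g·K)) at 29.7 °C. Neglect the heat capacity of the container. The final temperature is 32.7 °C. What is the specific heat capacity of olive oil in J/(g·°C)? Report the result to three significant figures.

c = 1.98 J/(g·°C)

q_gained = (647.5 × 4.21) × (32.7 − 29.7) = 8178 J
q_lost = 40.9 × c × (133.6 − 32.7) = 4126.81 c
Set equal: c = 8178 / 4126.81 = 1.98 J/(g·°C)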